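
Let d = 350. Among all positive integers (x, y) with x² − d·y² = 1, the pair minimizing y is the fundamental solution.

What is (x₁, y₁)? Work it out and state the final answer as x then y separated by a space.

449 24

√350 = [18; 1,2,2,2,1,36, …], period ℓ=6 (even) → k=5
i=0: a=18 ⇒ p=18, q=1
…
i=2: a=2 ⇒ p=56, q=3
i=3: a=2 ⇒ p=131, q=7
i=4: a=2 ⇒ p=318, q=17
i=5: a=1 ⇒ p=449, q=24
(x₁, y₁) = (449, 24);  449² − 350·24² = 1 ✓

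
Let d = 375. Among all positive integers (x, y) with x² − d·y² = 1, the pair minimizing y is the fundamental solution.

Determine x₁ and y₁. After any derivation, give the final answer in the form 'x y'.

√375 = [19; 2,1,2,1,5,1,2,1,2,38, …], period ℓ=10 (even) → k=9
a_0=19:  p_0=19·1+0=19,  q_0=19·0+1=1
a_1=2:  p_1=2·19+1=39,  q_1=2·1+0=2
a_2=1:  p_2=1·39+19=58,  q_2=1·2+1=3
…
a_4=1:  p_4=1·155+58=213,  q_4=1·8+3=11
a_5=5:  p_5=5·213+155=1220,  q_5=5·11+8=63
…
a_8=1:  p_8=1·4086+1433=5519,  q_8=1·211+74=285
a_9=2:  p_9=2·5519+4086=15124,  q_9=2·285+211=781
(x₁, y₁) = (15124, 781);  15124² − 375·781² = 1 ✓

15124 781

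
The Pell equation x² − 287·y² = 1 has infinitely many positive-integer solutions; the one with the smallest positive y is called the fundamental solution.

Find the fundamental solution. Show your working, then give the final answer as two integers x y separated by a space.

√287 → a₀=16, period (1,15,1,32); ℓ=4 even so k=3
step 0: (16, 1)  from 16·(1,0) + (0,1)
…
step 2: (271, 16)  from 15·(17,1) + (16,1)
step 3: (288, 17)  from 1·(271,16) + (17,1)
→ (288, 17).  Check: 288²=82944, 287·17²=82943, difference 1.

288 17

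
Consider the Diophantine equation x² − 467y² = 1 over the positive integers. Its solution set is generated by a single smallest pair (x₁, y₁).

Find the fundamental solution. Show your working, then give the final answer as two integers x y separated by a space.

[21; 1,1,1,1,3,…,1,1,42] for √467; ℓ=14 ⇒ convergent index 13
k=0  a_k=21  p_k/q_k = 21/1
k=1  a_k=1  p_k/q_k = 22/1
k=2  a_k=1  p_k/q_k = 43/2
…
k=4  a_k=1  p_k/q_k = 108/5
k=5  a_k=3  p_k/q_k = 389/18
…
k=7  a_k=21  p_k/q_k = 27164/1257
k=8  a_k=3  p_k/q_k = 82767/3830
…
k=10  a_k=1  p_k/q_k = 358232/16577
k=11  a_k=1  p_k/q_k = 633697/29324
k=12  a_k=1  p_k/q_k = 991929/45901
k=13  a_k=1  p_k/q_k = 1625626/75225
(x₁, y₁) = (1625626, 75225);  1625626² − 467·75225² = 1 ✓

1625626 75225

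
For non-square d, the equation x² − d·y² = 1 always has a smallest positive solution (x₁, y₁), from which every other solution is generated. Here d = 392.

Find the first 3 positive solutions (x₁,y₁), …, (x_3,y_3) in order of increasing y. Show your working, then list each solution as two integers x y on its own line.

99 5
19601 990
3880899 196015

√392 = [19; 1,3,1,38, …], period ℓ=4 (even) → k=3
i=0: a=19 ⇒ p=19, q=1
i=1: a=1 ⇒ p=20, q=1
i=2: a=3 ⇒ p=79, q=4
i=3: a=1 ⇒ p=99, q=5
(x₁, y₁) = (99, 5);  99² − 392·5² = 1 ✓
(x_2, y_2) = (99·99 + 392·5·5, 99·5 + 5·99) = (19601, 990)
(x_3, y_3) = (99·19601 + 392·5·990, 99·990 + 5·19601) = (3880899, 196015)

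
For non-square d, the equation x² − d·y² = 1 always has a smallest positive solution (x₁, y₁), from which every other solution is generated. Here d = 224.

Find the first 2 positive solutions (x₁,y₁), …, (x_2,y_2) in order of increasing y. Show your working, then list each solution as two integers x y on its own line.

d=224: √d = [14; 1,28] (ℓ=2, even), read p_1/q_1
a_0=14:  p_0=14·1+0=14,  q_0=14·0+1=1
a_1=1:  p_1=1·14+1=15,  q_1=1·1+0=1
→ (15, 1).  Check: 15²=225, 224·1²=224, difference 1.
k=2:  x_2 = 15·15+224·1·1 = 449,  y_2 = 15·1+1·15 = 30

15 1
449 30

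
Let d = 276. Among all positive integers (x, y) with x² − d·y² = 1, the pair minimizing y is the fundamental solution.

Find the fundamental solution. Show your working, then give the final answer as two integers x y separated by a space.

d=276: √d = [16; 1,1,1,1,2,2,2,1,1,1,1,32] (ℓ=12, even), read p_11/q_11
a_0=16:  p_0=16·1+0=16,  q_0=16·0+1=1
…
a_3=1:  p_3=1·33+17=50,  q_3=1·2+1=3
…
a_8=1:  p_8=1·1246+515=1761,  q_8=1·75+31=106
…
a_10=1:  p_10=1·3007+1761=4768,  q_10=1·181+106=287
a_11=1:  p_11=1·4768+3007=7775,  q_11=1·287+181=468
fundamental: x₁=7775, y₁=468  (since 60450625 − 276·219024 = 1)

7775 468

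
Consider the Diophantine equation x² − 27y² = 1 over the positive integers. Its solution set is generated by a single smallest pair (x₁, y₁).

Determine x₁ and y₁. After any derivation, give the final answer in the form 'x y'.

[5; 5,10] for √27; ℓ=2 ⇒ convergent index 1
step 0: (5, 1)  from 5·(1,0) + (0,1)
step 1: (26, 5)  from 5·(5,1) + (1,0)
→ (26, 5).  Check: 26²=676, 27·5²=675, difference 1.

26 5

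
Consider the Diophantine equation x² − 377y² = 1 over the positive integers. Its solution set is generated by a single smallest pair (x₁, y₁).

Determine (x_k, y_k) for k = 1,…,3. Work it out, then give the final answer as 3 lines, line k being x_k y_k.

233 12
108577 5592
50596649 2605860

d=377: √d = [19; 2,2,2,38] (ℓ=4, even), read p_3/q_3
k=0  a_k=19  p_k/q_k = 19/1
…
k=2  a_k=2  p_k/q_k = 97/5
k=3  a_k=2  p_k/q_k = 233/12
(x₁, y₁) = (233, 12);  233² − 377·12² = 1 ✓
(233+12√377)^2 = 108577 + 5592√377
(233+12√377)^3 = 50596649 + 2605860√377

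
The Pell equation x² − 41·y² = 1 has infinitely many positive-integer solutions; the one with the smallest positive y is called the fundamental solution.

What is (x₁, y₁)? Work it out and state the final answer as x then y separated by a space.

d=41: √d = [6; 2,2,12] (ℓ=3, odd), read p_5/q_5
k=0  a_k=6  p_k/q_k = 6/1
…
k=3  a_k=12  p_k/q_k = 397/62
k=4  a_k=2  p_k/q_k = 826/129
k=5  a_k=2  p_k/q_k = 2049/320
(x₁, y₁) = (2049, 320);  2049² − 41·320² = 1 ✓

2049 320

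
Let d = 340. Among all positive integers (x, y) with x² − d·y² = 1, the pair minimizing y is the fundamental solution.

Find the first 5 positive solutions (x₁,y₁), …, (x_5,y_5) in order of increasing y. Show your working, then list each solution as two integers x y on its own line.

285769 15498
163327842721 8857695924
93348068572789129 5062509812995614
53351968415791425367681 2893416733491029538408
30492677324331251603220874249 1653697613020933530509635890

[18; 2,3,1,1,1,…,3,2,36] for √340; ℓ=14 ⇒ convergent index 13
a_0=18:  p_0=18·1+0=18,  q_0=18·0+1=1
…
a_2=3:  p_2=3·37+18=129,  q_2=3·2+1=7
a_3=1:  p_3=1·129+37=166,  q_3=1·7+2=9
…
a_5=1:  p_5=1·295+166=461,  q_5=1·16+9=25
…
a_10=1:  p_10=1·13774+7265=21039,  q_10=1·747+394=1141
…
a_12=3:  p_12=3·34813+21039=125478,  q_12=3·1888+1141=6805
a_13=2:  p_13=2·125478+34813=285769,  q_13=2·6805+1888=15498
(x₁, y₁) = (285769, 15498);  285769² − 340·15498² = 1 ✓
(x_2, y_2) = (285769·285769 + 340·15498·15498, 285769·15498 + 15498·285769) = (163327842721, 8857695924)
(x_3, y_3) = (285769·163327842721 + 340·15498·8857695924, 285769·8857695924 + 15498·163327842721) = (93348068572789129, 5062509812995614)
(x_4, y_4) = (285769·93348068572789129 + 340·15498·5062509812995614, 285769·5062509812995614 + 15498·93348068572789129) = (53351968415791425367681, 2893416733491029538408)
(x_5, y_5) = (285769·53351968415791425367681 + 340·15498·2893416733491029538408, 285769·2893416733491029538408 + 15498·53351968415791425367681) = (30492677324331251603220874249, 1653697613020933530509635890)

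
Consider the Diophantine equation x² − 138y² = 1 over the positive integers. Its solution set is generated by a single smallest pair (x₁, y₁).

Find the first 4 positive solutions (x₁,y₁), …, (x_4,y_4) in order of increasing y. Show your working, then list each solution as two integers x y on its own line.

47 4
4417 376
415151 35340
39019777 3321584

d=138: √d = [11; 1,2,1,22] (ℓ=4, even), read p_3/q_3
a_0=11:  p_0=11·1+0=11,  q_0=11·0+1=1
a_1=1:  p_1=1·11+1=12,  q_1=1·1+0=1
a_2=2:  p_2=2·12+11=35,  q_2=2·1+1=3
a_3=1:  p_3=1·35+12=47,  q_3=1·3+1=4
(x₁, y₁) = (47, 4);  47² − 138·4² = 1 ✓
(47+4√138)^2 = 4417 + 376√138
(47+4√138)^3 = 415151 + 35340√138
(47+4√138)^4 = 39019777 + 3321584√138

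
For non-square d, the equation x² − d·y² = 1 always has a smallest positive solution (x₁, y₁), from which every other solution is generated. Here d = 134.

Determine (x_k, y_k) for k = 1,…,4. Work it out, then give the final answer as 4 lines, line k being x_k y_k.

145925 12606
42588211249 3679061100
12429369452874725 1073733982022394
3627511474778900280001 313369262649556627800

d=134: √d = [11; 1,1,2,1,3,…,1,1,22] (ℓ=14, even), read p_13/q_13
k=0  a_k=11  p_k/q_k = 11/1
k=1  a_k=1  p_k/q_k = 12/1
k=2  a_k=1  p_k/q_k = 23/2
k=3  a_k=2  p_k/q_k = 58/5
…
k=6  a_k=1  p_k/q_k = 382/33
…
k=9  a_k=3  p_k/q_k = 17630/1523
…
k=11  a_k=2  p_k/q_k = 61896/5347
k=12  a_k=1  p_k/q_k = 84029/7259
k=13  a_k=1  p_k/q_k = 145925/12606
(x₁, y₁) = (145925, 12606);  145925² − 134·12606² = 1 ✓
n=2: (145925,12606)∘(145925,12606) = (145925·145925+134·12606·12606, 145925·12606+12606·145925) = (42588211249,3679061100)
n=3: (42588211249,3679061100)∘(145925,12606) = (145925·42588211249+134·12606·3679061100, 145925·3679061100+12606·42588211249) = (12429369452874725,1073733982022394)
n=4: (12429369452874725,1073733982022394)∘(145925,12606) = (145925·12429369452874725+134·12606·1073733982022394, 145925·1073733982022394+12606·12429369452874725) = (3627511474778900280001,313369262649556627800)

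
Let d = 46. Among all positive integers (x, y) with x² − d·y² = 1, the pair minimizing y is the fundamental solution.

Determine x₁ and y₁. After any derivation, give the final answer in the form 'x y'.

√46 → a₀=6, period (1,3,1,1,2,6,2,1,1,3,1,12); ℓ=12 even so k=11
i=0: a=6 ⇒ p=6, q=1
i=1: a=1 ⇒ p=7, q=1
i=2: a=3 ⇒ p=27, q=4
…
i=6: a=6 ⇒ p=997, q=147
i=7: a=2 ⇒ p=2150, q=317
i=8: a=1 ⇒ p=3147, q=464
…
i=10: a=3 ⇒ p=19038, q=2807
i=11: a=1 ⇒ p=24335, q=3588
(x₁, y₁) = (24335, 3588);  24335² − 46·3588² = 1 ✓

24335 3588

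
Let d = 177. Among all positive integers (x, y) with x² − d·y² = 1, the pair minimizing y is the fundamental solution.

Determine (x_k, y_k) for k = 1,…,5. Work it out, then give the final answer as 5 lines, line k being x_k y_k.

√177 = [13; 3,3,2,8,2,3,3,26, …], period ℓ=8 (even) → k=7
a_0=13:  p_0=13·1+0=13,  q_0=13·0+1=1
a_1=3:  p_1=3·13+1=40,  q_1=3·1+0=3
a_2=3:  p_2=3·40+13=133,  q_2=3·3+1=10
a_3=2:  p_3=2·133+40=306,  q_3=2·10+3=23
…
a_6=3:  p_6=3·5468+2581=18985,  q_6=3·411+194=1427
a_7=3:  p_7=3·18985+5468=62423,  q_7=3·1427+411=4692
(x₁, y₁) = (62423, 4692);  62423² − 177·4692² = 1 ✓
(62423+4692√177)^2 = 7793261857 + 585777432√177
(62423+4692√177)^3 = 972957569736599 + 73131969270780√177
(62423+4692√177)^4 = 121469860743542176897 + 9130233834994022448√177
(62423+4692√177)^5 = 15165026233415309047146263 + 1139873173290531757272228√177

62423 4692
7793261857 585777432
972957569736599 73131969270780
121469860743542176897 9130233834994022448
15165026233415309047146263 1139873173290531757272228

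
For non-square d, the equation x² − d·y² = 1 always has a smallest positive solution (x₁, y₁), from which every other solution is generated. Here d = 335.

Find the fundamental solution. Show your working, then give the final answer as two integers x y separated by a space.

d=335: √d = [18; 3,3,3,36] (ℓ=4, even), read p_3/q_3
k=0  a_k=18  p_k/q_k = 18/1
k=1  a_k=3  p_k/q_k = 55/3
k=2  a_k=3  p_k/q_k = 183/10
k=3  a_k=3  p_k/q_k = 604/33
→ (604, 33).  Check: 604²=364816, 335·33²=364815, difference 1.

604 33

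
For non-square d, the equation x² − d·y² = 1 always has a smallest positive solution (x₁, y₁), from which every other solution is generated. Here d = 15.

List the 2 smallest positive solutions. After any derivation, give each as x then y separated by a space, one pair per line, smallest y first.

√15 → a₀=3, period (1,6); ℓ=2 even so k=1
step 0: (3, 1)  from 3·(1,0) + (0,1)
step 1: (4, 1)  from 1·(3,1) + (1,0)
→ (4, 1).  Check: 4²=16, 15·1²=15, difference 1.
(x_2, y_2) = (4·4 + 15·1·1, 4·1 + 1·4) = (31, 8)

4 1
31 8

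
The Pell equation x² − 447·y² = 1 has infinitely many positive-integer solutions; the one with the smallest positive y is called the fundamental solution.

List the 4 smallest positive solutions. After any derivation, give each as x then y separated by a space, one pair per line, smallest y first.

148 7
43807 2072
12966724 613305
3838106497 181536208

√447 → a₀=21, period (7,42); ℓ=2 even so k=1
a_0=21:  p_0=21·1+0=21,  q_0=21·0+1=1
a_1=7:  p_1=7·21+1=148,  q_1=7·1+0=7
fundamental: x₁=148, y₁=7  (since 21904 − 447·49 = 1)
k=2:  x_2 = 148·148+447·7·7 = 43807,  y_2 = 148·7+7·148 = 2072
k=3:  x_3 = 148·43807+447·7·2072 = 12966724,  y_3 = 148·2072+7·43807 = 613305
k=4:  x_4 = 148·12966724+447·7·613305 = 3838106497,  y_4 = 148·613305+7·12966724 = 181536208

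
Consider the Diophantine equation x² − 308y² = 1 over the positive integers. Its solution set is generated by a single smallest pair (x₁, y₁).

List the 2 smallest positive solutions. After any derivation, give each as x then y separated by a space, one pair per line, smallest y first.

d=308: √d = [17; 1,1,4,1,1,34] (ℓ=6, even), read p_5/q_5
a_0=17:  p_0=17·1+0=17,  q_0=17·0+1=1
a_1=1:  p_1=1·17+1=18,  q_1=1·1+0=1
a_2=1:  p_2=1·18+17=35,  q_2=1·1+1=2
a_3=4:  p_3=4·35+18=158,  q_3=4·2+1=9
a_4=1:  p_4=1·158+35=193,  q_4=1·9+2=11
a_5=1:  p_5=1·193+158=351,  q_5=1·11+9=20
fundamental: x₁=351, y₁=20  (since 123201 − 308·400 = 1)
(351+20√308)^2 = 246401 + 14040√308

351 20
246401 14040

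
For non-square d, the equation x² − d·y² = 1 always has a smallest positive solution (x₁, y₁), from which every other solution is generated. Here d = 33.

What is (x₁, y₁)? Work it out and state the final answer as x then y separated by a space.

23 4

√33 = [5; 1,2,1,10, …], period ℓ=4 (even) → k=3
a_0=5:  p_0=5·1+0=5,  q_0=5·0+1=1
a_1=1:  p_1=1·5+1=6,  q_1=1·1+0=1
a_2=2:  p_2=2·6+5=17,  q_2=2·1+1=3
a_3=1:  p_3=1·17+6=23,  q_3=1·3+1=4
fundamental: x₁=23, y₁=4  (since 529 − 33·16 = 1)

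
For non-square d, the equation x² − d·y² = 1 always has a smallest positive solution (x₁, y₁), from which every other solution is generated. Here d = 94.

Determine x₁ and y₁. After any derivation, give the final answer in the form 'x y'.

2143295 221064

[9; 1,2,3,1,1,…,2,1,18] for √94; ℓ=16 ⇒ convergent index 15
step 0: (9, 1)  from 9·(1,0) + (0,1)
…
step 6: (1241, 128)  from 5·(223,23) + (126,13)
step 7: (1464, 151)  from 1·(1241,128) + (223,23)
step 8: (12953, 1336)  from 8·(1464,151) + (1241,128)
…
step 11: (99455, 10258)  from 1·(85038,8771) + (14417,1487)
step 12: (184493, 19029)  from 1·(99455,10258) + (85038,8771)
…
step 14: (1490361, 153719)  from 2·(652934,67345) + (184493,19029)
step 15: (2143295, 221064)  from 1·(1490361,153719) + (652934,67345)
(x₁, y₁) = (2143295, 221064);  2143295² − 94·221064² = 1 ✓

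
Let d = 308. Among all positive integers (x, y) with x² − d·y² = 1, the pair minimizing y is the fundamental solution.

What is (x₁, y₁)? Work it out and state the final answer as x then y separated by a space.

√308 → a₀=17, period (1,1,4,1,1,34); ℓ=6 even so k=5
step 0: (17, 1)  from 17·(1,0) + (0,1)
step 1: (18, 1)  from 1·(17,1) + (1,0)
step 2: (35, 2)  from 1·(18,1) + (17,1)
step 3: (158, 9)  from 4·(35,2) + (18,1)
step 4: (193, 11)  from 1·(158,9) + (35,2)
step 5: (351, 20)  from 1·(193,11) + (158,9)
fundamental: x₁=351, y₁=20  (since 123201 − 308·400 = 1)

351 20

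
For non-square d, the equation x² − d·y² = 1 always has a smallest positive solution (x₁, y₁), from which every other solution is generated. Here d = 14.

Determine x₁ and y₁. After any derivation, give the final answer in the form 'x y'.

15 4

√14 = [3; 1,2,1,6, …], period ℓ=4 (even) → k=3
k=0  a_k=3  p_k/q_k = 3/1
k=1  a_k=1  p_k/q_k = 4/1
k=2  a_k=2  p_k/q_k = 11/3
k=3  a_k=1  p_k/q_k = 15/4
fundamental: x₁=15, y₁=4  (since 225 − 14·16 = 1)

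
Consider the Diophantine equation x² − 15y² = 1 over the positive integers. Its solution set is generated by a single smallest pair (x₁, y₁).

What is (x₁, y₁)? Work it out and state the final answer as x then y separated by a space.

4 1

d=15: √d = [3; 1,6] (ℓ=2, even), read p_1/q_1
i=0: a=3 ⇒ p=3, q=1
i=1: a=1 ⇒ p=4, q=1
(x₁, y₁) = (4, 1);  4² − 15·1² = 1 ✓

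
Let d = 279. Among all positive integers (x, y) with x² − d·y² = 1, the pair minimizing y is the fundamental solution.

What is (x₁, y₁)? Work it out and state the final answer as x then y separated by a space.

[16; 1,2,2,1,2,2,1,32] for √279; ℓ=8 ⇒ convergent index 7
step 0: (16, 1)  from 16·(1,0) + (0,1)
…
step 3: (117, 7)  from 2·(50,3) + (17,1)
…
step 5: (451, 27)  from 2·(167,10) + (117,7)
step 6: (1069, 64)  from 2·(451,27) + (167,10)
step 7: (1520, 91)  from 1·(1069,64) + (451,27)
(x₁, y₁) = (1520, 91);  1520² − 279·91² = 1 ✓

1520 91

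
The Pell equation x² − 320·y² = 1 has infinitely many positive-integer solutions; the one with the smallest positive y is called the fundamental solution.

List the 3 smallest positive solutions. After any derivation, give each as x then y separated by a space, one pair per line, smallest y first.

161 9
51841 2898
16692641 933147

√320 = [17; 1,7,1,34, …], period ℓ=4 (even) → k=3
a_0=17:  p_0=17·1+0=17,  q_0=17·0+1=1
a_1=1:  p_1=1·17+1=18,  q_1=1·1+0=1
a_2=7:  p_2=7·18+17=143,  q_2=7·1+1=8
a_3=1:  p_3=1·143+18=161,  q_3=1·8+1=9
fundamental: x₁=161, y₁=9  (since 25921 − 320·81 = 1)
(161+9√320)^2 = 51841 + 2898√320
(161+9√320)^3 = 16692641 + 933147√320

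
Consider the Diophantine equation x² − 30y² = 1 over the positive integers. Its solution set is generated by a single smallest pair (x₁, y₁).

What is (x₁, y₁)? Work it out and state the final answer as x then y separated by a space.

√30 = [5; 2,10, …], period ℓ=2 (even) → k=1
step 0: (5, 1)  from 5·(1,0) + (0,1)
step 1: (11, 2)  from 2·(5,1) + (1,0)
(x₁, y₁) = (11, 2);  11² − 30·2² = 1 ✓

11 2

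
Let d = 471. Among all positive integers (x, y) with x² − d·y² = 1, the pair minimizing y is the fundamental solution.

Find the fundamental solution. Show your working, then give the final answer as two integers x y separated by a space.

d=471: √d = [21; 1,2,2,1,3,…,2,1,42] (ℓ=14, even), read p_13/q_13
a_0=21:  p_0=21·1+0=21,  q_0=21·0+1=1
…
a_2=2:  p_2=2·22+21=65,  q_2=2·1+1=3
…
a_4=1:  p_4=1·152+65=217,  q_4=1·7+3=10
a_5=3:  p_5=3·217+152=803,  q_5=3·10+7=37
a_6=4:  p_6=4·803+217=3429,  q_6=4·37+10=158
a_7=14:  p_7=14·3429+803=48809,  q_7=14·158+37=2249
a_8=4:  p_8=4·48809+3429=198665,  q_8=4·2249+158=9154
…
a_10=1:  p_10=1·644804+198665=843469,  q_10=1·29711+9154=38865
a_11=2:  p_11=2·843469+644804=2331742,  q_11=2·38865+29711=107441
a_12=2:  p_12=2·2331742+843469=5506953,  q_12=2·107441+38865=253747
a_13=1:  p_13=1·5506953+2331742=7838695,  q_13=1·253747+107441=361188
(x₁, y₁) = (7838695, 361188);  7838695² − 471·361188² = 1 ✓

7838695 361188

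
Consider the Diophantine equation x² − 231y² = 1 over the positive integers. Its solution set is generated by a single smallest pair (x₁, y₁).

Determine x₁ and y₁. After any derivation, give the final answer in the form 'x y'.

d=231: √d = [15; 5,30] (ℓ=2, even), read p_1/q_1
k=0  a_k=15  p_k/q_k = 15/1
k=1  a_k=5  p_k/q_k = 76/5
(x₁, y₁) = (76, 5);  76² − 231·5² = 1 ✓

76 5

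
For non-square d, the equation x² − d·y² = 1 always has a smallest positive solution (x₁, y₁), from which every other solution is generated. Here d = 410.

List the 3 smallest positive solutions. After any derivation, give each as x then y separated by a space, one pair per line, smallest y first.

d=410: √d = [20; 4,40] (ℓ=2, even), read p_1/q_1
k=0  a_k=20  p_k/q_k = 20/1
k=1  a_k=4  p_k/q_k = 81/4
fundamental: x₁=81, y₁=4  (since 6561 − 410·16 = 1)
(81+4√410)^2 = 13121 + 648√410
(81+4√410)^3 = 2125521 + 104972√410

81 4
13121 648
2125521 104972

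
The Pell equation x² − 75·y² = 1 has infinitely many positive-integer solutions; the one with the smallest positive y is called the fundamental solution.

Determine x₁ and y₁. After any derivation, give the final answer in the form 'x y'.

26 3

d=75: √d = [8; 1,1,1,16] (ℓ=4, even), read p_3/q_3
k=0  a_k=8  p_k/q_k = 8/1
k=1  a_k=1  p_k/q_k = 9/1
k=2  a_k=1  p_k/q_k = 17/2
k=3  a_k=1  p_k/q_k = 26/3
(x₁, y₁) = (26, 3);  26² − 75·3² = 1 ✓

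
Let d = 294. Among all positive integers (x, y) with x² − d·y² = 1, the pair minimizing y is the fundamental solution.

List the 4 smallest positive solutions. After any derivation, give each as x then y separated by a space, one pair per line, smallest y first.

√294 = [17; 6,1,4,1,6,34, …], period ℓ=6 (even) → k=5
i=0: a=17 ⇒ p=17, q=1
…
i=2: a=1 ⇒ p=120, q=7
…
i=4: a=1 ⇒ p=703, q=41
i=5: a=6 ⇒ p=4801, q=280
→ (4801, 280).  Check: 4801²=23049601, 294·280²=23049600, difference 1.
(x_2, y_2) = (4801·4801 + 294·280·280, 4801·280 + 280·4801) = (46099201, 2688560)
(x_3, y_3) = (4801·46099201 + 294·280·2688560, 4801·2688560 + 280·46099201) = (442644523201, 25815552840)
(x_4, y_4) = (4801·442644523201 + 294·280·25815552840, 4801·25815552840 + 280·442644523201) = (4250272665676801, 247880935681120)

4801 280
46099201 2688560
442644523201 25815552840
4250272665676801 247880935681120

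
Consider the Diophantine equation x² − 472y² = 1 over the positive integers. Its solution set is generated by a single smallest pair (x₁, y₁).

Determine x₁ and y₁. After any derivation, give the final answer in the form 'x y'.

306917 14127

√472 = [21; 1,2,1,1,1,…,2,1,42, …], period ℓ=14 (even) → k=13
a_0=21:  p_0=21·1+0=21,  q_0=21·0+1=1
a_1=1:  p_1=1·21+1=22,  q_1=1·1+0=1
a_2=2:  p_2=2·22+21=65,  q_2=2·1+1=3
…
a_12=2:  p_12=2·84230+54227=222687,  q_12=2·3877+2496=10250
a_13=1:  p_13=1·222687+84230=306917,  q_13=1·10250+3877=14127
→ (306917, 14127).  Check: 306917²=94198044889, 472·14127²=94198044888, difference 1.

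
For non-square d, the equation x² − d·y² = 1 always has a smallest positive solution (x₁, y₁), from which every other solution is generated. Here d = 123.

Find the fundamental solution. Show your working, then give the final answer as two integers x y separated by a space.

√123 = [11; 11,22, …], period ℓ=2 (even) → k=1
step 0: (11, 1)  from 11·(1,0) + (0,1)
step 1: (122, 11)  from 11·(11,1) + (1,0)
(x₁, y₁) = (122, 11);  122² − 123·11² = 1 ✓

122 11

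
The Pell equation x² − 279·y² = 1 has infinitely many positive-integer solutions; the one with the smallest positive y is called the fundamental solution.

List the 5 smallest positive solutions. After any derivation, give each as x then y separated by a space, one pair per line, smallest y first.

d=279: √d = [16; 1,2,2,1,2,2,1,32] (ℓ=8, even), read p_7/q_7
k=0  a_k=16  p_k/q_k = 16/1
…
k=4  a_k=1  p_k/q_k = 167/10
…
k=6  a_k=2  p_k/q_k = 1069/64
k=7  a_k=1  p_k/q_k = 1520/91
(x₁, y₁) = (1520, 91);  1520² − 279·91² = 1 ✓
(x_2, y_2) = (1520·1520 + 279·91·91, 1520·91 + 91·1520) = (4620799, 276640)
(x_3, y_3) = (1520·4620799 + 279·91·276640, 1520·276640 + 91·4620799) = (14047227440, 840985509)
(x_4, y_4) = (1520·14047227440 + 279·91·840985509, 1520·840985509 + 91·14047227440) = (42703566796801, 2556595670720)
(x_5, y_5) = (1520·42703566796801 + 279·91·2556595670720, 1520·2556595670720 + 91·42703566796801) = (129818829015047600, 7772049998003291)

1520 91
4620799 276640
14047227440 840985509
42703566796801 2556595670720
129818829015047600 7772049998003291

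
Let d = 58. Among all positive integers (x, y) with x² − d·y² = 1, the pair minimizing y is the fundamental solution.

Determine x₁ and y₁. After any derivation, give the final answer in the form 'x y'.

√58 = [7; 1,1,1,1,1,1,14, …], period ℓ=7 (odd) → k=13
i=0: a=7 ⇒ p=7, q=1
…
i=5: a=1 ⇒ p=61, q=8
…
i=7: a=14 ⇒ p=1447, q=190
…
i=10: a=1 ⇒ p=4539, q=596
i=11: a=1 ⇒ p=7532, q=989
i=12: a=1 ⇒ p=12071, q=1585
i=13: a=1 ⇒ p=19603, q=2574
fundamental: x₁=19603, y₁=2574  (since 384277609 − 58·6625476 = 1)

19603 2574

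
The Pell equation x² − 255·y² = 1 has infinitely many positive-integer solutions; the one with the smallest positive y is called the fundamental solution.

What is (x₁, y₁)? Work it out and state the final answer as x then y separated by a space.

d=255: √d = [15; 1,30] (ℓ=2, even), read p_1/q_1
k=0  a_k=15  p_k/q_k = 15/1
k=1  a_k=1  p_k/q_k = 16/1
(x₁, y₁) = (16, 1);  16² − 255·1² = 1 ✓

16 1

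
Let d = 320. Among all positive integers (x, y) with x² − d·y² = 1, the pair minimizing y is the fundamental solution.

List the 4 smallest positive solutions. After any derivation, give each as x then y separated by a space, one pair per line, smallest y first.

161 9
51841 2898
16692641 933147
5374978561 300470436

[17; 1,7,1,34] for √320; ℓ=4 ⇒ convergent index 3
i=0: a=17 ⇒ p=17, q=1
i=1: a=1 ⇒ p=18, q=1
i=2: a=7 ⇒ p=143, q=8
i=3: a=1 ⇒ p=161, q=9
(x₁, y₁) = (161, 9);  161² − 320·9² = 1 ✓
n=2: (161,9)∘(161,9) = (161·161+320·9·9, 161·9+9·161) = (51841,2898)
n=3: (51841,2898)∘(161,9) = (161·51841+320·9·2898, 161·2898+9·51841) = (16692641,933147)
n=4: (16692641,933147)∘(161,9) = (161·16692641+320·9·933147, 161·933147+9·16692641) = (5374978561,300470436)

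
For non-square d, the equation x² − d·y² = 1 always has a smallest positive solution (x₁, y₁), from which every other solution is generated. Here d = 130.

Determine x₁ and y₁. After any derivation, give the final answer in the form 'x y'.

6499 570

√130 → a₀=11, period (2,2,22); ℓ=3 odd so k=5
step 0: (11, 1)  from 11·(1,0) + (0,1)
…
step 3: (1277, 112)  from 22·(57,5) + (23,2)
step 4: (2611, 229)  from 2·(1277,112) + (57,5)
step 5: (6499, 570)  from 2·(2611,229) + (1277,112)
(x₁, y₁) = (6499, 570);  6499² − 130·570² = 1 ✓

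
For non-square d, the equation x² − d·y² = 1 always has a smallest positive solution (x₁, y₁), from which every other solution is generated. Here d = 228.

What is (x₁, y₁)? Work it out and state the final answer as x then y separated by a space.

√228 = [15; 10,30, …], period ℓ=2 (even) → k=1
i=0: a=15 ⇒ p=15, q=1
i=1: a=10 ⇒ p=151, q=10
fundamental: x₁=151, y₁=10  (since 22801 − 228·100 = 1)

151 10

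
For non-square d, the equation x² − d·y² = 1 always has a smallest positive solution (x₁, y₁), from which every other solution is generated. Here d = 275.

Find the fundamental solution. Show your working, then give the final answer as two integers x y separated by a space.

√275 = [16; 1,1,2,1,1,32, …], period ℓ=6 (even) → k=5
step 0: (16, 1)  from 16·(1,0) + (0,1)
…
step 2: (33, 2)  from 1·(17,1) + (16,1)
step 3: (83, 5)  from 2·(33,2) + (17,1)
step 4: (116, 7)  from 1·(83,5) + (33,2)
step 5: (199, 12)  from 1·(116,7) + (83,5)
fundamental: x₁=199, y₁=12  (since 39601 − 275·144 = 1)

199 12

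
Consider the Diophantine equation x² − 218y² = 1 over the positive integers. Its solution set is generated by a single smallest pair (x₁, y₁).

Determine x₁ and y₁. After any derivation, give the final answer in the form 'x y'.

d=218: √d = [14; 1,3,3,1,28] (ℓ=5, odd), read p_9/q_9
a_0=14:  p_0=14·1+0=14,  q_0=14·0+1=1
…
a_3=3:  p_3=3·59+15=192,  q_3=3·4+1=13
a_4=1:  p_4=1·192+59=251,  q_4=1·13+4=17
a_5=28:  p_5=28·251+192=7220,  q_5=28·17+13=489
a_6=1:  p_6=1·7220+251=7471,  q_6=1·489+17=506
…
a_8=3:  p_8=3·29633+7471=96370,  q_8=3·2007+506=6527
a_9=1:  p_9=1·96370+29633=126003,  q_9=1·6527+2007=8534
(x₁, y₁) = (126003, 8534);  126003² − 218·8534² = 1 ✓

126003 8534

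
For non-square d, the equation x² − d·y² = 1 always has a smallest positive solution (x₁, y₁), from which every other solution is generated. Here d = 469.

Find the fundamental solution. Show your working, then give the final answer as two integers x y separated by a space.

[21; 1,1,1,10,6,10,1,1,1,42] for √469; ℓ=10 ⇒ convergent index 9
a_0=21:  p_0=21·1+0=21,  q_0=21·0+1=1
a_1=1:  p_1=1·21+1=22,  q_1=1·1+0=1
a_2=1:  p_2=1·22+21=43,  q_2=1·1+1=2
…
a_4=10:  p_4=10·65+43=693,  q_4=10·3+2=32
…
a_6=10:  p_6=10·4223+693=42923,  q_6=10·195+32=1982
a_7=1:  p_7=1·42923+4223=47146,  q_7=1·1982+195=2177
a_8=1:  p_8=1·47146+42923=90069,  q_8=1·2177+1982=4159
a_9=1:  p_9=1·90069+47146=137215,  q_9=1·4159+2177=6336
fundamental: x₁=137215, y₁=6336  (since 18827956225 − 469·40144896 = 1)

137215 6336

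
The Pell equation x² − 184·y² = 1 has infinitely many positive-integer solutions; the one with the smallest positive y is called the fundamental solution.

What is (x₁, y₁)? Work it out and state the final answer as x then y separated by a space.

d=184: √d = [13; 1,1,3,2,1,2,1,2,3,1,1,26] (ℓ=12, even), read p_11/q_11
i=0: a=13 ⇒ p=13, q=1
…
i=4: a=2 ⇒ p=217, q=16
i=5: a=1 ⇒ p=312, q=23
…
i=8: a=2 ⇒ p=3147, q=232
i=9: a=3 ⇒ p=10594, q=781
i=10: a=1 ⇒ p=13741, q=1013
i=11: a=1 ⇒ p=24335, q=1794
fundamental: x₁=24335, y₁=1794  (since 592192225 − 184·3218436 = 1)

24335 1794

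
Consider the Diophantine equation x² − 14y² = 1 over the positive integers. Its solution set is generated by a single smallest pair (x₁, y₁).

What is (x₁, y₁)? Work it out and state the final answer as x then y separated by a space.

15 4

√14 = [3; 1,2,1,6, …], period ℓ=4 (even) → k=3
a_0=3:  p_0=3·1+0=3,  q_0=3·0+1=1
a_1=1:  p_1=1·3+1=4,  q_1=1·1+0=1
a_2=2:  p_2=2·4+3=11,  q_2=2·1+1=3
a_3=1:  p_3=1·11+4=15,  q_3=1·3+1=4
fundamental: x₁=15, y₁=4  (since 225 − 14·16 = 1)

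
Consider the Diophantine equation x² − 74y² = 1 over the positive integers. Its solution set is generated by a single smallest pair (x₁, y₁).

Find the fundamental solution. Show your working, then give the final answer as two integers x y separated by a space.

d=74: √d = [8; 1,1,1,1,16] (ℓ=5, odd), read p_9/q_9
k=0  a_k=8  p_k/q_k = 8/1
…
k=2  a_k=1  p_k/q_k = 17/2
…
k=4  a_k=1  p_k/q_k = 43/5
…
k=6  a_k=1  p_k/q_k = 757/88
k=7  a_k=1  p_k/q_k = 1471/171
k=8  a_k=1  p_k/q_k = 2228/259
k=9  a_k=1  p_k/q_k = 3699/430
→ (3699, 430).  Check: 3699²=13682601, 74·430²=13682600, difference 1.

3699 430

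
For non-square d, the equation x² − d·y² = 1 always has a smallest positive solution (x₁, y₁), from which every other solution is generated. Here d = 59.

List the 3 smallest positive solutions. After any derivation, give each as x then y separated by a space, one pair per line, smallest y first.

530 69
561799 73140
595506410 77528331

√59 → a₀=7, period (1,2,7,2,1,14); ℓ=6 even so k=5
k=0  a_k=7  p_k/q_k = 7/1
…
k=2  a_k=2  p_k/q_k = 23/3
k=3  a_k=7  p_k/q_k = 169/22
k=4  a_k=2  p_k/q_k = 361/47
k=5  a_k=1  p_k/q_k = 530/69
→ (530, 69).  Check: 530²=280900, 59·69²=280899, difference 1.
n=2: (530,69)∘(530,69) = (530·530+59·69·69, 530·69+69·530) = (561799,73140)
n=3: (561799,73140)∘(530,69) = (530·561799+59·69·73140, 530·73140+69·561799) = (595506410,77528331)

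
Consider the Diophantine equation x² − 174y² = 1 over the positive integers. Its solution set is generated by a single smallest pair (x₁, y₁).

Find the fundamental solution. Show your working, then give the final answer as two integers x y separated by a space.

1451 110

√174 = [13; 5,4,5,26, …], period ℓ=4 (even) → k=3
step 0: (13, 1)  from 13·(1,0) + (0,1)
step 1: (66, 5)  from 5·(13,1) + (1,0)
step 2: (277, 21)  from 4·(66,5) + (13,1)
step 3: (1451, 110)  from 5·(277,21) + (66,5)
→ (1451, 110).  Check: 1451²=2105401, 174·110²=2105400, difference 1.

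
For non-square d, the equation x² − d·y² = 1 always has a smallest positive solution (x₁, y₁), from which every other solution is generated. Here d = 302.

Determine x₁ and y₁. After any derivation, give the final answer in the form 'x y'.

d=302: √d = [17; 2,1,1,1,4,…,1,2,34] (ℓ=16, even), read p_15/q_15
step 0: (17, 1)  from 17·(1,0) + (0,1)
…
step 6: (1425, 82)  from 2·(643,37) + (139,8)
step 7: (2068, 119)  from 1·(1425,82) + (643,37)
…
step 9: (36581, 2105)  from 1·(34513,1986) + (2068,119)
…
step 12: (574956, 33085)  from 1·(467281,26889) + (107675,6196)
…
step 14: (1617193, 93059)  from 1·(1042237,59974) + (574956,33085)
step 15: (4276623, 246092)  from 2·(1617193,93059) + (1042237,59974)
fundamental: x₁=4276623, y₁=246092  (since 18289504284129 − 302·60561272464 = 1)

4276623 246092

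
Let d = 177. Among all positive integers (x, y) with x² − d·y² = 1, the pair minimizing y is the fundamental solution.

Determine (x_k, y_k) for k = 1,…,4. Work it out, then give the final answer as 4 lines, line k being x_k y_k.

[13; 3,3,2,8,2,3,3,26] for √177; ℓ=8 ⇒ convergent index 7
k=0  a_k=13  p_k/q_k = 13/1
k=1  a_k=3  p_k/q_k = 40/3
…
k=6  a_k=3  p_k/q_k = 18985/1427
k=7  a_k=3  p_k/q_k = 62423/4692
→ (62423, 4692).  Check: 62423²=3896630929, 177·4692²=3896630928, difference 1.
(62423+4692√177)^2 = 7793261857 + 585777432√177
(62423+4692√177)^3 = 972957569736599 + 73131969270780√177
(62423+4692√177)^4 = 121469860743542176897 + 9130233834994022448√177

62423 4692
7793261857 585777432
972957569736599 73131969270780
121469860743542176897 9130233834994022448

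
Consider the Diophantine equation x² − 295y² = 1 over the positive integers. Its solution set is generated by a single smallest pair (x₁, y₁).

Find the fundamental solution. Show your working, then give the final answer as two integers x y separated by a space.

[17; 5,1,2,3,2,6,2,3,2,1,5,34] for √295; ℓ=12 ⇒ convergent index 11
k=0  a_k=17  p_k/q_k = 17/1
k=1  a_k=5  p_k/q_k = 86/5
…
k=3  a_k=2  p_k/q_k = 292/17
k=4  a_k=3  p_k/q_k = 979/57
k=5  a_k=2  p_k/q_k = 2250/131
…
k=7  a_k=2  p_k/q_k = 31208/1817
k=8  a_k=3  p_k/q_k = 108103/6294
k=9  a_k=2  p_k/q_k = 247414/14405
k=10  a_k=1  p_k/q_k = 355517/20699
k=11  a_k=5  p_k/q_k = 2024999/117900
fundamental: x₁=2024999, y₁=117900  (since 4100620950001 − 295·13900410000 = 1)

2024999 117900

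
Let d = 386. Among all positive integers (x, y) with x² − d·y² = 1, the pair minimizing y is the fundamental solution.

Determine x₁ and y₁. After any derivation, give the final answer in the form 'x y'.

111555 5678

[19; 1,1,1,4,1,18,1,4,1,1,1,38] for √386; ℓ=12 ⇒ convergent index 11
k=0  a_k=19  p_k/q_k = 19/1
k=1  a_k=1  p_k/q_k = 20/1
k=2  a_k=1  p_k/q_k = 39/2
k=3  a_k=1  p_k/q_k = 59/3
k=4  a_k=4  p_k/q_k = 275/14
…
k=6  a_k=18  p_k/q_k = 6287/320
k=7  a_k=1  p_k/q_k = 6621/337
k=8  a_k=4  p_k/q_k = 32771/1668
k=9  a_k=1  p_k/q_k = 39392/2005
k=10  a_k=1  p_k/q_k = 72163/3673
k=11  a_k=1  p_k/q_k = 111555/5678
(x₁, y₁) = (111555, 5678);  111555² − 386·5678² = 1 ✓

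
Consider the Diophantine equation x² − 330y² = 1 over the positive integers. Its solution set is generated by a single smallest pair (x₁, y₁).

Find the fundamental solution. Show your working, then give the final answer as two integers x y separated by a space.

109 6

√330 = [18; 6,36, …], period ℓ=2 (even) → k=1
step 0: (18, 1)  from 18·(1,0) + (0,1)
step 1: (109, 6)  from 6·(18,1) + (1,0)
(x₁, y₁) = (109, 6);  109² − 330·6² = 1 ✓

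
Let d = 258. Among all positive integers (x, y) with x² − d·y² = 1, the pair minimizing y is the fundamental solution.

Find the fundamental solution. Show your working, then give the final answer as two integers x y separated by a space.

[16; 16,32] for √258; ℓ=2 ⇒ convergent index 1
step 0: (16, 1)  from 16·(1,0) + (0,1)
step 1: (257, 16)  from 16·(16,1) + (1,0)
→ (257, 16).  Check: 257²=66049, 258·16²=66048, difference 1.

257 16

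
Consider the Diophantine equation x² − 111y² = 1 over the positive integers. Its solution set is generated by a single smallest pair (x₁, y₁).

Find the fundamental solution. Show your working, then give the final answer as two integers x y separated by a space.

295 28

d=111: √d = [10; 1,1,6,1,1,20] (ℓ=6, even), read p_5/q_5
a_0=10:  p_0=10·1+0=10,  q_0=10·0+1=1
a_1=1:  p_1=1·10+1=11,  q_1=1·1+0=1
a_2=1:  p_2=1·11+10=21,  q_2=1·1+1=2
a_3=6:  p_3=6·21+11=137,  q_3=6·2+1=13
a_4=1:  p_4=1·137+21=158,  q_4=1·13+2=15
a_5=1:  p_5=1·158+137=295,  q_5=1·15+13=28
fundamental: x₁=295, y₁=28  (since 87025 − 111·784 = 1)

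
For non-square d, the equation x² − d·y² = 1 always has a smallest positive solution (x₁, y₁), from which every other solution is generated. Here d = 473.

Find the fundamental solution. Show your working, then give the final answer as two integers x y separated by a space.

[21; 1,2,1,42] for √473; ℓ=4 ⇒ convergent index 3
i=0: a=21 ⇒ p=21, q=1
i=1: a=1 ⇒ p=22, q=1
i=2: a=2 ⇒ p=65, q=3
i=3: a=1 ⇒ p=87, q=4
→ (87, 4).  Check: 87²=7569, 473·4²=7568, difference 1.

87 4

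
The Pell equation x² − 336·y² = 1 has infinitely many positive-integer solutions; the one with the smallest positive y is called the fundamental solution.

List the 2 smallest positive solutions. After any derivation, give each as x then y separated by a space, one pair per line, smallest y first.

55 3
6049 330

d=336: √d = [18; 3,36] (ℓ=2, even), read p_1/q_1
a_0=18:  p_0=18·1+0=18,  q_0=18·0+1=1
a_1=3:  p_1=3·18+1=55,  q_1=3·1+0=3
fundamental: x₁=55, y₁=3  (since 3025 − 336·9 = 1)
(x_2, y_2) = (55·55 + 336·3·3, 55·3 + 3·55) = (6049, 330)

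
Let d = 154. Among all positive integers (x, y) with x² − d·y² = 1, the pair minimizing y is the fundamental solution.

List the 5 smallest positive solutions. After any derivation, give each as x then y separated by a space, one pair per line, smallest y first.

21295 1716
906954049 73084440
38627172925615 3112666297884
1645131293994988801 132568457553795120
70066141772619400108975 5646090604103467862916

√154 = [12; 2,2,3,1,2,1,3,2,2,24, …], period ℓ=10 (even) → k=9
step 0: (12, 1)  from 12·(1,0) + (0,1)
…
step 6: (1030, 83)  from 1·(757,61) + (273,22)
…
step 8: (8724, 703)  from 2·(3847,310) + (1030,83)
step 9: (21295, 1716)  from 2·(8724,703) + (3847,310)
fundamental: x₁=21295, y₁=1716  (since 453477025 − 154·2944656 = 1)
k=2:  x_2 = 21295·21295+154·1716·1716 = 906954049,  y_2 = 21295·1716+1716·21295 = 73084440
k=3:  x_3 = 21295·906954049+154·1716·73084440 = 38627172925615,  y_3 = 21295·73084440+1716·906954049 = 3112666297884
k=4:  x_4 = 21295·38627172925615+154·1716·3112666297884 = 1645131293994988801,  y_4 = 21295·3112666297884+1716·38627172925615 = 132568457553795120
k=5:  x_5 = 21295·1645131293994988801+154·1716·132568457553795120 = 70066141772619400108975,  y_5 = 21295·132568457553795120+1716·1645131293994988801 = 5646090604103467862916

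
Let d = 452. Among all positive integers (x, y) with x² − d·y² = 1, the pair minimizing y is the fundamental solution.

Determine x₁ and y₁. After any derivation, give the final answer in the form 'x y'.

1204353 56648

√452 → a₀=21, period (3,1,5,3,10,3,5,1,3,42); ℓ=10 even so k=9
k=0  a_k=21  p_k/q_k = 21/1
k=1  a_k=3  p_k/q_k = 64/3
…
k=3  a_k=5  p_k/q_k = 489/23
k=4  a_k=3  p_k/q_k = 1552/73
k=5  a_k=10  p_k/q_k = 16009/753
k=6  a_k=3  p_k/q_k = 49579/2332
k=7  a_k=5  p_k/q_k = 263904/12413
k=8  a_k=1  p_k/q_k = 313483/14745
k=9  a_k=3  p_k/q_k = 1204353/56648
(x₁, y₁) = (1204353, 56648);  1204353² − 452·56648² = 1 ✓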